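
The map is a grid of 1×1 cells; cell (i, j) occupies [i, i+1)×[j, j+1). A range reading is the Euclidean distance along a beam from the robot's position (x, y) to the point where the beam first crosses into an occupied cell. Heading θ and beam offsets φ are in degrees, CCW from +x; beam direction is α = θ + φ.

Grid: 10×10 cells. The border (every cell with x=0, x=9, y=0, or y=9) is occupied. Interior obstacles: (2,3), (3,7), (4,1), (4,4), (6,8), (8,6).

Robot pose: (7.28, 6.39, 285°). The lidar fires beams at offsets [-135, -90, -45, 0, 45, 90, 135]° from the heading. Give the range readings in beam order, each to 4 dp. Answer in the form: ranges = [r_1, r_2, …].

beam 1: φ=-135°, α=150°
  d=(-0.8660,0.5000)  start (7,6)  tX=0.3233 tY=1.2200  stride 1/|dx|=1.1547 1/|dy|=2.0000
    cross x-line → (6,6), t=0.3233
    cross y-line → (6,7), t=1.2200
    cross x-line → (5,7), t=1.4780
    cross x-line → (4,7), t=2.6327
    cross y-line → (4,8), t=3.2200
    cross x-line → (3,8), t=3.7874
    cross x-line → (2,8), t=4.9421
    cross y-line → (2,9), t=5.2200 (wall)
  → r_1 = 5.2200
beam 2: φ=-90°, α=195°
  d=(-0.9659,-0.2588)  start (7,6)  tX=0.2899 tY=1.5068  stride 1/|dx|=1.0353 1/|dy|=3.8637
    cross x-line → (6,6), t=0.2899
    cross x-line → (5,6), t=1.3252
    cross y-line → (5,5), t=1.5068
    cross x-line → (4,5), t=2.3604
    cross x-line → (3,5), t=3.3957
    cross x-line → (2,5), t=4.4310
    cross y-line → (2,4), t=5.3705
    cross x-line → (1,4), t=5.4663
    cross x-line → (0,4), t=6.5015 (wall)
  → r_2 = 6.5015
beam 3: φ=-45°, α=240°
  d=(-0.5000,-0.8660)  start (7,6)  tX=0.5600 tY=0.4503  stride 1/|dx|=2.0000 1/|dy|=1.1547
    cross y-line → (7,5), t=0.4503
    cross x-line → (6,5), t=0.5600
    cross y-line → (6,4), t=1.6050
    cross x-line → (5,4), t=2.5600
    cross y-line → (5,3), t=2.7597
    cross y-line → (5,2), t=3.9144
    cross x-line → (4,2), t=4.5600
    cross y-line → (4,1), t=5.0691 (wall)
  → r_3 = 5.0691
beam 4: φ=0°, α=285°
  d=(0.2588,-0.9659)  start (7,6)  tX=2.7819 tY=0.4038  stride 1/|dx|=3.8637 1/|dy|=1.0353
    cross y-line → (7,5), t=0.4038
    cross y-line → (7,4), t=1.4390
    cross y-line → (7,3), t=2.4743
    cross x-line → (8,3), t=2.7819
    cross y-line → (8,2), t=3.5096
    cross y-line → (8,1), t=4.5449
    cross y-line → (8,0), t=5.5801 (wall)
  → r_4 = 5.5801
beam 5: φ=45°, α=330°
  d=(0.8660,-0.5000)  start (7,6)  tX=0.8314 tY=0.7800  stride 1/|dx|=1.1547 1/|dy|=2.0000
    cross y-line → (7,5), t=0.7800
    cross x-line → (8,5), t=0.8314
    cross x-line → (9,5), t=1.9861 (wall)
  → r_5 = 1.9861
beam 6: φ=90°, α=15°
  d=(0.9659,0.2588)  start (7,6)  tX=0.7454 tY=2.3569  stride 1/|dx|=1.0353 1/|dy|=3.8637
    cross x-line → (8,6), t=0.7454 (wall)
  → r_6 = 0.7454
beam 7: φ=135°, α=60°
  d=(0.5000,0.8660)  start (7,6)  tX=1.4400 tY=0.7044  stride 1/|dx|=2.0000 1/|dy|=1.1547
    cross y-line → (7,7), t=0.7044
    cross x-line → (8,7), t=1.4400
    cross y-line → (8,8), t=1.8591
    cross y-line → (8,9), t=3.0138 (wall)
  → r_7 = 3.0138

ranges = [5.2200, 6.5015, 5.0691, 5.5801, 1.9861, 0.7454, 3.0138]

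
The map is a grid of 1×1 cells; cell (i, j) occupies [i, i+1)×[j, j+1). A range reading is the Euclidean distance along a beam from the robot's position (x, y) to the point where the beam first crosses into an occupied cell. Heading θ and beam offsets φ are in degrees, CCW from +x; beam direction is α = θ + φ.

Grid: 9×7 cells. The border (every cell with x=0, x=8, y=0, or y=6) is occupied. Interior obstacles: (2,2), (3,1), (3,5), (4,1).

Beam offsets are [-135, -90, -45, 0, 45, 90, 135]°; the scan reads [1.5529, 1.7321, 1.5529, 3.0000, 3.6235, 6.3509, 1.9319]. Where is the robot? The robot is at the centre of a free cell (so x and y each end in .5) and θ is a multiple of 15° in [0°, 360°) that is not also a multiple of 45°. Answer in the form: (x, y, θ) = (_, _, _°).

Enumerate (i+0.5, j+0.5, θ) over the 31 free cells and 16 admissible headings. For each, cast all 7 beams and compare to the given ranges.
  (7.5, 4.5, 150°): beam 1 = 0.5176 ≠ 1.5529 ✗
  (5.5, 4.5, 255°): beam 1 = 1.7321 ≠ 1.5529 ✗
  (5.5, 5.5, 150°): beam 1 = 1.9319 ≠ 1.5529 ✗
  …
  (6.5, 2.5, 60°): r_1=1.5529, r_2=1.7321, r_3=1.5529, r_4=3.0000, r_5=3.6235, r_6=6.3509, r_7=1.9319 — all match ✓
Unique over the lattice → pose = (6.5, 2.5, 60°).

(x, y, θ) = (6.5, 2.5, 60°)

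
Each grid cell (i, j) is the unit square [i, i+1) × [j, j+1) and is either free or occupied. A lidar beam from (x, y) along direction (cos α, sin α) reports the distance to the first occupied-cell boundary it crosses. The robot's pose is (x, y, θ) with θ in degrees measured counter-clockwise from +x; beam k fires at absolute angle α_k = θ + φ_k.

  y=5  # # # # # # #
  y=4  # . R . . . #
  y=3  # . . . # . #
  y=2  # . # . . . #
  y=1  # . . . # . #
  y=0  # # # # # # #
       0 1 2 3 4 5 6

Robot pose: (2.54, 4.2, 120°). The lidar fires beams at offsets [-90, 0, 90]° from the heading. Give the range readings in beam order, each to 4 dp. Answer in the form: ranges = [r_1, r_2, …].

beam 1: φ=-90°, α=30°
  cosα=0.8660 sinα=0.5000 | (2,4) | tMaxX 0.5312 tMaxY 1.6000 | tΔX 1.1547 tΔY 2.0000
    t=0.5312 [x] (3,4)
    t=1.6000 [y] (3,5) — stop
  → r_1 = 1.6000
beam 2: φ=0°, α=120°
  cosα=-0.5000 sinα=0.8660 | (2,4) | tMaxX 1.0800 tMaxY 0.9238 | tΔX 2.0000 tΔY 1.1547
    t=0.9238 [y] (2,5) — stop
  → r_2 = 0.9238
beam 3: φ=90°, α=210°
  cosα=-0.8660 sinα=-0.5000 | (2,4) | tMaxX 0.6235 tMaxY 0.4000 | tΔX 1.1547 tΔY 2.0000
    t=0.4000 [y] (2,3)
    t=0.6235 [x] (1,3)
    t=1.7782 [x] (0,3) — stop
  → r_3 = 1.7782

ranges = [1.6000, 0.9238, 1.7782]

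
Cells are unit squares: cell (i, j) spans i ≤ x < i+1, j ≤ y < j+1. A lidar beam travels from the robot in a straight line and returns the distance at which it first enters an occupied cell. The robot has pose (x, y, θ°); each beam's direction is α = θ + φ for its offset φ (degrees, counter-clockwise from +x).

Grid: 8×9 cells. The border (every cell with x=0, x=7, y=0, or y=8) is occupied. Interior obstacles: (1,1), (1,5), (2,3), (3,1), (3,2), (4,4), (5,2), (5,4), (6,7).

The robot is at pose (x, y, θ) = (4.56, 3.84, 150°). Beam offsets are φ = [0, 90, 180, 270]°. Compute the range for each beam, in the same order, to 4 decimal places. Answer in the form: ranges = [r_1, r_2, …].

beam 1: φ=0°, α=150°
  direction (-0.8660, 0.5000); cell (4,3); t to first gridline: x 0.6466, y 0.3200 (then +1.1547 / +2.0000)
    (4,4) via y @ 0.3200  # hit
  → r_1 = 0.3200
beam 2: φ=90°, α=240°
  direction (-0.5000, -0.8660); cell (4,3); t to first gridline: x 1.1200, y 0.9699 (then +2.0000 / +1.1547)
    (4,2) via y @ 0.9699
    (3,2) via x @ 1.1200  # hit
  → r_2 = 1.1200
beam 3: φ=180°, α=330°
  direction (0.8660, -0.5000); cell (4,3); t to first gridline: x 0.5081, y 1.6800 (then +1.1547 / +2.0000)
    (5,3) via x @ 0.5081
    (6,3) via x @ 1.6628
    (6,2) via y @ 1.6800
    (7,2) via x @ 2.8175  # hit
  → r_3 = 2.8175
beam 4: φ=270°, α=60°
  direction (0.5000, 0.8660); cell (4,3); t to first gridline: x 0.8800, y 0.1848 (then +2.0000 / +1.1547)
    (4,4) via y @ 0.1848  # hit
  → r_4 = 0.1848

ranges = [0.3200, 1.1200, 2.8175, 0.1848]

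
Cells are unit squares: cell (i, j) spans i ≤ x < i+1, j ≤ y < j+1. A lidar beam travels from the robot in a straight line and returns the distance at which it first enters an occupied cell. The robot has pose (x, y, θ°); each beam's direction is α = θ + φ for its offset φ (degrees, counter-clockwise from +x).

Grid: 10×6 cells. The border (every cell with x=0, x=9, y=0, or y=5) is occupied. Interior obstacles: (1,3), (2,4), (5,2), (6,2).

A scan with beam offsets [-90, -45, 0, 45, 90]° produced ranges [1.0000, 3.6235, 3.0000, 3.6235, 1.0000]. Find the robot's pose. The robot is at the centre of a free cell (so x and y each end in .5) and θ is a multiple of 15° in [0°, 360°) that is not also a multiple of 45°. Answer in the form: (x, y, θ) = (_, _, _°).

(x, y, θ) = (4.5, 1.5, 120°)

Candidates: 28 free-cell centres × 16 headings = 448 poses. Raycast each; keep the one whose scan matches to 4 dp.
  (6.5, 3.5, 120°): beam 1 = 2.8868 ≠ 1.0000 ✗
  (6.5, 4.5, 195°): beam 1 = 0.5176 ≠ 1.0000 ✗
  (8.5, 4.5, 75°): beam 1 = 0.5176 ≠ 1.0000 ✗
  …
  (4.5, 1.5, 120°): r_1=1.0000, r_2=3.6235, r_3=3.0000, r_4=3.6235, r_5=1.0000 — all match ✓
Only this pose fits every beam.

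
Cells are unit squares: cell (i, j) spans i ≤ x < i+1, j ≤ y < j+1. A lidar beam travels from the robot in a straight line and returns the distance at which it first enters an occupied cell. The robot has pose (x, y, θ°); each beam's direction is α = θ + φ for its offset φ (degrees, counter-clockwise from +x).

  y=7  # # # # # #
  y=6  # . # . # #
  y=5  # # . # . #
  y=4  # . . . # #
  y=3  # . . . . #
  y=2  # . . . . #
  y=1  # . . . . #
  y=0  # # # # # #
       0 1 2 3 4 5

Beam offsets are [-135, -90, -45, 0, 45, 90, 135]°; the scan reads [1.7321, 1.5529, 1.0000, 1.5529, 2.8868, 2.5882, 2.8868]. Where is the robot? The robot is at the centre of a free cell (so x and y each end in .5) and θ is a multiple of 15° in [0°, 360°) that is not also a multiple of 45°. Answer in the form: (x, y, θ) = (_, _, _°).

(x, y, θ) = (3.5, 3.5, 105°)

The pose lattice has 19·16 = 304 candidates. Test each by forward raycasting.
  (4.5, 2.5, 75°): beam 1 = 1.0000 ≠ 1.7321 ✗
  (4.5, 1.5, 30°): beam 1 = 0.5176 ≠ 1.7321 ✗
  (4.5, 5.5, 330°): beam 1 = 0.5176 ≠ 1.7321 ✗
  (1.5, 3.5, 165°): beam 1 = 2.8868 ≠ 1.7321 ✗
  …
  (3.5, 3.5, 105°): r_1=1.7321, r_2=1.5529, r_3=1.0000, r_4=1.5529, r_5=2.8868, r_6=2.5882, r_7=2.8868 — all match ✓
Only this pose fits every beam.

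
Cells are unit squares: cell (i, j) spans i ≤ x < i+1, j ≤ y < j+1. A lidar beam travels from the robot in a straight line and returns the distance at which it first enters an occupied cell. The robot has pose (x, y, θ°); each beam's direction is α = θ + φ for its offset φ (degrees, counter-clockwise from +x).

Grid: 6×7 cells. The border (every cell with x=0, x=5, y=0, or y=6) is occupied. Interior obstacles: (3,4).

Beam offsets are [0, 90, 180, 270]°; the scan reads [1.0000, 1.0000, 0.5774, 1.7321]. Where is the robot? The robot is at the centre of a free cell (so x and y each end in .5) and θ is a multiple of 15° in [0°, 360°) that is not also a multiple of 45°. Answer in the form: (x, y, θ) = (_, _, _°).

(x, y, θ) = (2.5, 5.5, 300°)

The pose lattice has 19·16 = 304 candidates. Test each by forward raycasting.
  (4.5, 2.5, 30°): beam 1 = 0.5774 ≠ 1.0000 ✗
  (1.5, 5.5, 30°): beam 2 = 0.5774 ≠ 1.0000 ✗
  (4.5, 4.5, 75°): beam 1 = 1.5529 ≠ 1.0000 ✗
  (2.5, 3.5, 285°): beam 1 = 2.5882 ≠ 1.0000 ✗
  …
  (2.5, 5.5, 300°): r_1=1.0000, r_2=1.0000, r_3=0.5774, r_4=1.7321 — all match ✓
Unique over the lattice → pose = (2.5, 5.5, 300°).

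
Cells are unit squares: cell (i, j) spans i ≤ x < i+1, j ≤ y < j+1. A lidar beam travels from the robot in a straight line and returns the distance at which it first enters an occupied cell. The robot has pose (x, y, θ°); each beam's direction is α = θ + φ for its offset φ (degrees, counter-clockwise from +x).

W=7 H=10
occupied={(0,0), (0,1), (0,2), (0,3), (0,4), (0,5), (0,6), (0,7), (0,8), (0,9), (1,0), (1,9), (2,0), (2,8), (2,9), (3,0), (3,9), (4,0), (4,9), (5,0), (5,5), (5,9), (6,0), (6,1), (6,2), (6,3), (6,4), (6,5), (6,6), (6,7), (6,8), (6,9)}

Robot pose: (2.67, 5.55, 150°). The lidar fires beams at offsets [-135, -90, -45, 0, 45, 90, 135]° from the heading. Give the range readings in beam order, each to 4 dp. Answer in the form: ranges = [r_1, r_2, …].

ranges = [3.4475, 3.9837, 2.5364, 1.9283, 1.7289, 3.3400, 4.7105]

beam 1: φ=-135°, α=15°
  cosα=0.9659 sinα=0.2588 | (2,5) | tMaxX 0.3416 tMaxY 1.7387 | tΔX 1.0353 tΔY 3.8637
    t=0.3416 [x] (3,5)
    t=1.3769 [x] (4,5)
    t=1.7387 [y] (4,6)
    t=2.4122 [x] (5,6)
    t=3.4475 [x] (6,6) — stop
  → r_1 = 3.4475
beam 2: φ=-90°, α=60°
  cosα=0.5000 sinα=0.8660 | (2,5) | tMaxX 0.6600 tMaxY 0.5196 | tΔX 2.0000 tΔY 1.1547
    t=0.5196 [y] (2,6)
    t=0.6600 [x] (3,6)
    t=1.6743 [y] (3,7)
    t=2.6600 [x] (4,7)
    t=2.8290 [y] (4,8)
    t=3.9837 [y] (4,9) — stop
  → r_2 = 3.9837
beam 3: φ=-45°, α=105°
  cosα=-0.2588 sinα=0.9659 | (2,5) | tMaxX 2.5887 tMaxY 0.4659 | tΔX 3.8637 tΔY 1.0353
    t=0.4659 [y] (2,6)
    t=1.5012 [y] (2,7)
    t=2.5364 [y] (2,8) — stop
  → r_3 = 2.5364
beam 4: φ=0°, α=150°
  cosα=-0.8660 sinα=0.5000 | (2,5) | tMaxX 0.7736 tMaxY 0.9000 | tΔX 1.1547 tΔY 2.0000
    t=0.7736 [x] (1,5)
    t=0.9000 [y] (1,6)
    t=1.9283 [x] (0,6) — stop
  → r_4 = 1.9283
beam 5: φ=45°, α=195°
  cosα=-0.9659 sinα=-0.2588 | (2,5) | tMaxX 0.6936 tMaxY 2.1250 | tΔX 1.0353 tΔY 3.8637
    t=0.6936 [x] (1,5)
    t=1.7289 [x] (0,5) — stop
  → r_5 = 1.7289
beam 6: φ=90°, α=240°
  cosα=-0.5000 sinα=-0.8660 | (2,5) | tMaxX 1.3400 tMaxY 0.6351 | tΔX 2.0000 tΔY 1.1547
    t=0.6351 [y] (2,4)
    t=1.3400 [x] (1,4)
    t=1.7898 [y] (1,3)
    t=2.9445 [y] (1,2)
    t=3.3400 [x] (0,2) — stop
  → r_6 = 3.3400
beam 7: φ=135°, α=285°
  cosα=0.2588 sinα=-0.9659 | (2,5) | tMaxX 1.2750 tMaxY 0.5694 | tΔX 3.8637 tΔY 1.0353
    t=0.5694 [y] (2,4)
    t=1.2750 [x] (3,4)
    t=1.6047 [y] (3,3)
    t=2.6400 [y] (3,2)
    t=3.6752 [y] (3,1)
    t=4.7105 [y] (3,0) — stop
  → r_7 = 4.7105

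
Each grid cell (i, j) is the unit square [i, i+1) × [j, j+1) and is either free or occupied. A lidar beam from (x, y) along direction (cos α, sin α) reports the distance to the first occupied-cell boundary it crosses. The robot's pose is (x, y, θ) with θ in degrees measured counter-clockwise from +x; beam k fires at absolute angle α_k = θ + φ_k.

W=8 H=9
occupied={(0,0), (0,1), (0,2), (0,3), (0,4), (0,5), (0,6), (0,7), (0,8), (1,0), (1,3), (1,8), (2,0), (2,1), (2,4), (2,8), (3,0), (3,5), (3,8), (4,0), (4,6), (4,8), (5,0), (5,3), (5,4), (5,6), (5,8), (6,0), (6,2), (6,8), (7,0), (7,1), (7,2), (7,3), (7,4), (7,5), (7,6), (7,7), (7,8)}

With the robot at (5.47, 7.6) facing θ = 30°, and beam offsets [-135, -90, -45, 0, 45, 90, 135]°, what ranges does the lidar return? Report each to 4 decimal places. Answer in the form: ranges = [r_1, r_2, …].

beam 1: φ=-135°, α=255°
  d=(-0.2588,-0.9659)  start (5,7)  tX=1.8159 tY=0.6212  stride 1/|dx|=3.8637 1/|dy|=1.0353
    cross y-line → (5,6), t=0.6212 (wall)
  → r_1 = 0.6212
beam 2: φ=-90°, α=300°
  d=(0.5000,-0.8660)  start (5,7)  tX=1.0600 tY=0.6928  stride 1/|dx|=2.0000 1/|dy|=1.1547
    cross y-line → (5,6), t=0.6928 (wall)
  → r_2 = 0.6928
beam 3: φ=-45°, α=345°
  d=(0.9659,-0.2588)  start (5,7)  tX=0.5487 tY=2.3182  stride 1/|dx|=1.0353 1/|dy|=3.8637
    cross x-line → (6,7), t=0.5487
    cross x-line → (7,7), t=1.5840 (wall)
  → r_3 = 1.5840
beam 4: φ=0°, α=30°
  d=(0.8660,0.5000)  start (5,7)  tX=0.6120 tY=0.8000  stride 1/|dx|=1.1547 1/|dy|=2.0000
    cross x-line → (6,7), t=0.6120
    cross y-line → (6,8), t=0.8000 (wall)
  → r_4 = 0.8000
beam 5: φ=45°, α=75°
  d=(0.2588,0.9659)  start (5,7)  tX=2.0478 tY=0.4141  stride 1/|dx|=3.8637 1/|dy|=1.0353
    cross y-line → (5,8), t=0.4141 (wall)
  → r_5 = 0.4141
beam 6: φ=90°, α=120°
  d=(-0.5000,0.8660)  start (5,7)  tX=0.9400 tY=0.4619  stride 1/|dx|=2.0000 1/|dy|=1.1547
    cross y-line → (5,8), t=0.4619 (wall)
  → r_6 = 0.4619
beam 7: φ=135°, α=165°
  d=(-0.9659,0.2588)  start (5,7)  tX=0.4866 tY=1.5455  stride 1/|dx|=1.0353 1/|dy|=3.8637
    cross x-line → (4,7), t=0.4866
    cross x-line → (3,7), t=1.5219
    cross y-line → (3,8), t=1.5455 (wall)
  → r_7 = 1.5455

ranges = [0.6212, 0.6928, 1.5840, 0.8000, 0.4141, 0.4619, 1.5455]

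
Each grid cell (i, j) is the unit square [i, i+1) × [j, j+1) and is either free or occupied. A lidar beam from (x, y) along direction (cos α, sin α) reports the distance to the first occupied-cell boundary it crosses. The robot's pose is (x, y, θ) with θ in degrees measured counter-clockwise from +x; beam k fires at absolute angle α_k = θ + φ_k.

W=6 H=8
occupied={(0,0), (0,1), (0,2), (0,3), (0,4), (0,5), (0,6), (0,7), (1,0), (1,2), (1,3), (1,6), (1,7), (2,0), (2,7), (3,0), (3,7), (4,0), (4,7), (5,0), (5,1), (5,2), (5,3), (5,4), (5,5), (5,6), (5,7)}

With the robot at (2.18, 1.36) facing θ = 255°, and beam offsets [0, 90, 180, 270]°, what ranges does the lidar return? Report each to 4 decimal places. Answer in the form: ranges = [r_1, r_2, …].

ranges = [0.3727, 1.3909, 5.8390, 1.2216]

beam 1: φ=0°, α=255°
  cosα=-0.2588 sinα=-0.9659 | (2,1) | tMaxX 0.6955 tMaxY 0.3727 | tΔX 3.8637 tΔY 1.0353
    t=0.3727 [y] (2,0) — stop
  → r_1 = 0.3727
beam 2: φ=90°, α=345°
  cosα=0.9659 sinα=-0.2588 | (2,1) | tMaxX 0.8489 tMaxY 1.3909 | tΔX 1.0353 tΔY 3.8637
    t=0.8489 [x] (3,1)
    t=1.3909 [y] (3,0) — stop
  → r_2 = 1.3909
beam 3: φ=180°, α=75°
  cosα=0.2588 sinα=0.9659 | (2,1) | tMaxX 3.1682 tMaxY 0.6626 | tΔX 3.8637 tΔY 1.0353
    t=0.6626 [y] (2,2)
    t=1.6979 [y] (2,3)
    t=2.7331 [y] (2,4)
    t=3.1682 [x] (3,4)
    t=3.7684 [y] (3,5)
    t=4.8037 [y] (3,6)
    t=5.8390 [y] (3,7) — stop
  → r_3 = 5.8390
beam 4: φ=270°, α=165°
  cosα=-0.9659 sinα=0.2588 | (2,1) | tMaxX 0.1863 tMaxY 2.4728 | tΔX 1.0353 tΔY 3.8637
    t=0.1863 [x] (1,1)
    t=1.2216 [x] (0,1) — stop
  → r_4 = 1.2216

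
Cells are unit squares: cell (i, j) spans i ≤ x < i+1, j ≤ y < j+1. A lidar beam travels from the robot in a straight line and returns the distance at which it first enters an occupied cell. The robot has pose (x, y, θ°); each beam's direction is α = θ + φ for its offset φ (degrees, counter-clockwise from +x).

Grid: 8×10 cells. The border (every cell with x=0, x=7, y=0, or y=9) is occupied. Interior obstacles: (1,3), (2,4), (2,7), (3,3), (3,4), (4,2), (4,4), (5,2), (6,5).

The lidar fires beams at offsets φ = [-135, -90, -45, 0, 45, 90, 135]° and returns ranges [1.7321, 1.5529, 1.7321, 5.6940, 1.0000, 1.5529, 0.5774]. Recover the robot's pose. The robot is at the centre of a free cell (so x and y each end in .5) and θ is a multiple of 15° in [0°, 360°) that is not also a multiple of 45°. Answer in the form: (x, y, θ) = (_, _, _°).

(x, y, θ) = (5.5, 3.5, 105°)

Candidates: 39 free-cell centres × 16 headings = 624 poses. Raycast each; keep the one whose scan matches to 4 dp.
  (6.5, 7.5, 30°): beam 1 = 1.5529 ≠ 1.7321 ✗
  (5.5, 7.5, 150°): beam 1 = 1.5529 ≠ 1.7321 ✗
  (5.5, 1.5, 210°): beam 1 = 0.5176 ≠ 1.7321 ✗
  (6.5, 3.5, 105°): beam 1 = 0.5774 ≠ 1.7321 ✗
  …
  (5.5, 3.5, 105°): r_1=1.7321, r_2=1.5529, r_3=1.7321, r_4=5.6940, r_5=1.0000, r_6=1.5529, r_7=0.5774 — all match ✓
Unique over the lattice → pose = (5.5, 3.5, 105°).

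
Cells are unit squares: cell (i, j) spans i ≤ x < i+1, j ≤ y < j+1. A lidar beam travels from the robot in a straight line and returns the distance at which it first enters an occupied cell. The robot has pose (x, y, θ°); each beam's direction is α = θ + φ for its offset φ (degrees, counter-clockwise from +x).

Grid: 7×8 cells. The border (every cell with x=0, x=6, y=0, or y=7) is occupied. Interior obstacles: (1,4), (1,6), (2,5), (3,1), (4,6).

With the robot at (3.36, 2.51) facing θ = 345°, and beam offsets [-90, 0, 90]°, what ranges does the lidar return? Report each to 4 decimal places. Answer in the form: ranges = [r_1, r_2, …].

beam 1: φ=-90°, α=255°
  dir = (cos 255°, sin 255°) = (-0.2588, -0.9659); from cell (3,2)
  next x-line at t=1.3909, next y-line at t=0.5280; Δt_x=3.8637, Δt_y=1.0353
    y: enter (3,1) at t=0.5280 ← occupied
  → r_1 = 0.5280
beam 2: φ=0°, α=345°
  dir = (cos 345°, sin 345°) = (0.9659, -0.2588); from cell (3,2)
  next x-line at t=0.6626, next y-line at t=1.9705; Δt_x=1.0353, Δt_y=3.8637
    x: enter (4,2) at t=0.6626
    x: enter (5,2) at t=1.6979
    y: enter (5,1) at t=1.9705
    x: enter (6,1) at t=2.7331 ← occupied
  → r_2 = 2.7331
beam 3: φ=90°, α=75°
  dir = (cos 75°, sin 75°) = (0.2588, 0.9659); from cell (3,2)
  next x-line at t=2.4728, next y-line at t=0.5073; Δt_x=3.8637, Δt_y=1.0353
    y: enter (3,3) at t=0.5073
    y: enter (3,4) at t=1.5426
    x: enter (4,4) at t=2.4728
    y: enter (4,5) at t=2.5778
    y: enter (4,6) at t=3.6131 ← occupied
  → r_3 = 3.6131

ranges = [0.5280, 2.7331, 3.6131]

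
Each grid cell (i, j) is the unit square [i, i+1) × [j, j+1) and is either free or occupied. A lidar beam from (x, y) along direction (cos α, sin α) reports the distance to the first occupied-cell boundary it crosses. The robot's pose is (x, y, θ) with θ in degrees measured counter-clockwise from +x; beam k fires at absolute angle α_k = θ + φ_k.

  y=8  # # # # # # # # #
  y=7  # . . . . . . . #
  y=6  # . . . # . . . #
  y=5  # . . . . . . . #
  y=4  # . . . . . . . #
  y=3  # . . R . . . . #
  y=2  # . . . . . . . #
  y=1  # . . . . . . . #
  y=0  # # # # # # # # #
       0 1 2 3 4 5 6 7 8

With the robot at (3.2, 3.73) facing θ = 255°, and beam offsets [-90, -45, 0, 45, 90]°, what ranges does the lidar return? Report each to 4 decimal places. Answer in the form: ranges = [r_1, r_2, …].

ranges = [2.2776, 2.5403, 2.8263, 3.1523, 4.9693]

beam 1: φ=-90°, α=165°
  direction (-0.9659, 0.2588); cell (3,3); t to first gridline: x 0.2071, y 1.0432 (then +1.0353 / +3.8637)
    (2,3) via x @ 0.2071
    (2,4) via y @ 1.0432
    (1,4) via x @ 1.2423
    (0,4) via x @ 2.2776  # hit
  → r_1 = 2.2776
beam 2: φ=-45°, α=210°
  direction (-0.8660, -0.5000); cell (3,3); t to first gridline: x 0.2309, y 1.4600 (then +1.1547 / +2.0000)
    (2,3) via x @ 0.2309
    (1,3) via x @ 1.3856
    (1,2) via y @ 1.4600
    (0,2) via x @ 2.5403  # hit
  → r_2 = 2.5403
beam 3: φ=0°, α=255°
  direction (-0.2588, -0.9659); cell (3,3); t to first gridline: x 0.7727, y 0.7558 (then +3.8637 / +1.0353)
    (3,2) via y @ 0.7558
    (2,2) via x @ 0.7727
    (2,1) via y @ 1.7910
    (2,0) via y @ 2.8263  # hit
  → r_3 = 2.8263
beam 4: φ=45°, α=300°
  direction (0.5000, -0.8660); cell (3,3); t to first gridline: x 1.6000, y 0.8429 (then +2.0000 / +1.1547)
    (3,2) via y @ 0.8429
    (4,2) via x @ 1.6000
    (4,1) via y @ 1.9976
    (4,0) via y @ 3.1523  # hit
  → r_4 = 3.1523
beam 5: φ=90°, α=345°
  direction (0.9659, -0.2588); cell (3,3); t to first gridline: x 0.8282, y 2.8205 (then +1.0353 / +3.8637)
    (4,3) via x @ 0.8282
    (5,3) via x @ 1.8635
    (5,2) via y @ 2.8205
    (6,2) via x @ 2.8988
    (7,2) via x @ 3.9340
    (8,2) via x @ 4.9693  # hit
  → r_5 = 4.9693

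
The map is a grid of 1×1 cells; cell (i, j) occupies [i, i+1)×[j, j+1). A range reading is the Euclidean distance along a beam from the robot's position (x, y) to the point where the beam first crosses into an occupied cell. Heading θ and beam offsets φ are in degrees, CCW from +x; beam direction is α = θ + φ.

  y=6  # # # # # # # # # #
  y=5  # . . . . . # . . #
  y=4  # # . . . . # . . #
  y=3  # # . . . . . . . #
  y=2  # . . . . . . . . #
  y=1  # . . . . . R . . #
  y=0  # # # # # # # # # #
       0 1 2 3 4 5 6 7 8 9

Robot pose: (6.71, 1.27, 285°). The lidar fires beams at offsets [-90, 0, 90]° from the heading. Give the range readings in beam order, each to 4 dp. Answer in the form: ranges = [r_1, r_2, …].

ranges = [1.0432, 0.2795, 2.3708]

beam 1: φ=-90°, α=195°
  direction (-0.9659, -0.2588); cell (6,1); t to first gridline: x 0.7350, y 1.0432 (then +1.0353 / +3.8637)
    (5,1) via x @ 0.7350
    (5,0) via y @ 1.0432  # hit
  → r_1 = 1.0432
beam 2: φ=0°, α=285°
  direction (0.2588, -0.9659); cell (6,1); t to first gridline: x 1.1205, y 0.2795 (then +3.8637 / +1.0353)
    (6,0) via y @ 0.2795  # hit
  → r_2 = 0.2795
beam 3: φ=90°, α=15°
  direction (0.9659, 0.2588); cell (6,1); t to first gridline: x 0.3002, y 2.8205 (then +1.0353 / +3.8637)
    (7,1) via x @ 0.3002
    (8,1) via x @ 1.3355
    (9,1) via x @ 2.3708  # hit
  → r_3 = 2.3708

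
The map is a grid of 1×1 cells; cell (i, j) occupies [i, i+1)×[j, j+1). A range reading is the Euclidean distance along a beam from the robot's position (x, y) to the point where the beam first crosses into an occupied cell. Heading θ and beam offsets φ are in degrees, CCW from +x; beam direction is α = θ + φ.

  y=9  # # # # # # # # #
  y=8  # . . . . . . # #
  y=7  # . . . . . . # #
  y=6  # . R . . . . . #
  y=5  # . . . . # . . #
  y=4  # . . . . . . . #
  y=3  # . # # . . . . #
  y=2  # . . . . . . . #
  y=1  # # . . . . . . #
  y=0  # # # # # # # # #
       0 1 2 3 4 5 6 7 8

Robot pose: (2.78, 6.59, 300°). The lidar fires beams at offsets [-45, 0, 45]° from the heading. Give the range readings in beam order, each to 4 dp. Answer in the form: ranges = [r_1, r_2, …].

beam 1: φ=-45°, α=255°
  d=(-0.2588,-0.9659)  start (2,6)  tX=3.0137 tY=0.6108  stride 1/|dx|=3.8637 1/|dy|=1.0353
    cross y-line → (2,5), t=0.6108
    cross y-line → (2,4), t=1.6461
    cross y-line → (2,3), t=2.6814 (wall)
  → r_1 = 2.6814
beam 2: φ=0°, α=300°
  d=(0.5000,-0.8660)  start (2,6)  tX=0.4400 tY=0.6813  stride 1/|dx|=2.0000 1/|dy|=1.1547
    cross x-line → (3,6), t=0.4400
    cross y-line → (3,5), t=0.6813
    cross y-line → (3,4), t=1.8360
    cross x-line → (4,4), t=2.4400
    cross y-line → (4,3), t=2.9907
    cross y-line → (4,2), t=4.1454
    cross x-line → (5,2), t=4.4400
    cross y-line → (5,1), t=5.3001
    cross x-line → (6,1), t=6.4400
    cross y-line → (6,0), t=6.4548 (wall)
  → r_2 = 6.4548
beam 3: φ=45°, α=345°
  d=(0.9659,-0.2588)  start (2,6)  tX=0.2278 tY=2.2796  stride 1/|dx|=1.0353 1/|dy|=3.8637
    cross x-line → (3,6), t=0.2278
    cross x-line → (4,6), t=1.2630
    cross y-line → (4,5), t=2.2796
    cross x-line → (5,5), t=2.2983 (wall)
  → r_3 = 2.2983

ranges = [2.6814, 6.4548, 2.2983]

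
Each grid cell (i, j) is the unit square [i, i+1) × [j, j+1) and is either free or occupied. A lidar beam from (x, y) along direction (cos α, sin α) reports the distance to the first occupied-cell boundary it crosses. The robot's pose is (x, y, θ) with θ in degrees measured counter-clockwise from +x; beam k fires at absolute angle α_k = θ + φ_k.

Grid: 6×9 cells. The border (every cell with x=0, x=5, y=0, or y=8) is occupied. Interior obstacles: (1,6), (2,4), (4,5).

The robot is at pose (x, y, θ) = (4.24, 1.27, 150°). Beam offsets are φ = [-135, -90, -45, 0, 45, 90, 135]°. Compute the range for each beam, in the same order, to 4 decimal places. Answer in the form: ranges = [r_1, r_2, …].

beam 1: φ=-135°, α=15°
  dir = (cos 15°, sin 15°) = (0.9659, 0.2588); from cell (4,1)
  next x-line at t=0.7868, next y-line at t=2.8205; Δt_x=1.0353, Δt_y=3.8637
    x: enter (5,1) at t=0.7868 ← occupied
  → r_1 = 0.7868
beam 2: φ=-90°, α=60°
  dir = (cos 60°, sin 60°) = (0.5000, 0.8660); from cell (4,1)
  next x-line at t=1.5200, next y-line at t=0.8429; Δt_x=2.0000, Δt_y=1.1547
    y: enter (4,2) at t=0.8429
    x: enter (5,2) at t=1.5200 ← occupied
  → r_2 = 1.5200
beam 3: φ=-45°, α=105°
  dir = (cos 105°, sin 105°) = (-0.2588, 0.9659); from cell (4,1)
  next x-line at t=0.9273, next y-line at t=0.7558; Δt_x=3.8637, Δt_y=1.0353
    y: enter (4,2) at t=0.7558
    x: enter (3,2) at t=0.9273
    y: enter (3,3) at t=1.7910
    y: enter (3,4) at t=2.8263
    y: enter (3,5) at t=3.8616
    x: enter (2,5) at t=4.7910
    y: enter (2,6) at t=4.8969
    y: enter (2,7) at t=5.9321
    y: enter (2,8) at t=6.9674 ← occupied
  → r_3 = 6.9674
beam 4: φ=0°, α=150°
  dir = (cos 150°, sin 150°) = (-0.8660, 0.5000); from cell (4,1)
  next x-line at t=0.2771, next y-line at t=1.4600; Δt_x=1.1547, Δt_y=2.0000
    x: enter (3,1) at t=0.2771
    x: enter (2,1) at t=1.4318
    y: enter (2,2) at t=1.4600
    x: enter (1,2) at t=2.5865
    y: enter (1,3) at t=3.4600
    x: enter (0,3) at t=3.7412 ← occupied
  → r_4 = 3.7412
beam 5: φ=45°, α=195°
  dir = (cos 195°, sin 195°) = (-0.9659, -0.2588); from cell (4,1)
  next x-line at t=0.2485, next y-line at t=1.0432; Δt_x=1.0353, Δt_y=3.8637
    x: enter (3,1) at t=0.2485
    y: enter (3,0) at t=1.0432 ← occupied
  → r_5 = 1.0432
beam 6: φ=90°, α=240°
  dir = (cos 240°, sin 240°) = (-0.5000, -0.8660); from cell (4,1)
  next x-line at t=0.4800, next y-line at t=0.3118; Δt_x=2.0000, Δt_y=1.1547
    y: enter (4,0) at t=0.3118 ← occupied
  → r_6 = 0.3118
beam 7: φ=135°, α=285°
  dir = (cos 285°, sin 285°) = (0.2588, -0.9659); from cell (4,1)
  next x-line at t=2.9364, next y-line at t=0.2795; Δt_x=3.8637, Δt_y=1.0353
    y: enter (4,0) at t=0.2795 ← occupied
  → r_7 = 0.2795

ranges = [0.7868, 1.5200, 6.9674, 3.7412, 1.0432, 0.3118, 0.2795]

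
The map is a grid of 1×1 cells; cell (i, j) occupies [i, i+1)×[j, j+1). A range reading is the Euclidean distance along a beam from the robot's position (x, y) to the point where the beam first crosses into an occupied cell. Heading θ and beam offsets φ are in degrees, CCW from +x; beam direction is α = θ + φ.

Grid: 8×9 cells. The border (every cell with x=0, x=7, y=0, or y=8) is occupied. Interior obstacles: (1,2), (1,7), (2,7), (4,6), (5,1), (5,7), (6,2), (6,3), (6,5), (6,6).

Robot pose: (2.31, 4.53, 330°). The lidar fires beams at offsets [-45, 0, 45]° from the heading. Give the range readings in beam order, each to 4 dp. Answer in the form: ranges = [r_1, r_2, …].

beam 1: φ=-45°, α=285°
  dir = (cos 285°, sin 285°) = (0.2588, -0.9659); from cell (2,4)
  next x-line at t=2.6660, next y-line at t=0.5487; Δt_x=3.8637, Δt_y=1.0353
    y: enter (2,3) at t=0.5487
    y: enter (2,2) at t=1.5840
    y: enter (2,1) at t=2.6192
    x: enter (3,1) at t=2.6660
    y: enter (3,0) at t=3.6545 ← occupied
  → r_1 = 3.6545
beam 2: φ=0°, α=330°
  dir = (cos 330°, sin 330°) = (0.8660, -0.5000); from cell (2,4)
  next x-line at t=0.7967, next y-line at t=1.0600; Δt_x=1.1547, Δt_y=2.0000
    x: enter (3,4) at t=0.7967
    y: enter (3,3) at t=1.0600
    x: enter (4,3) at t=1.9514
    y: enter (4,2) at t=3.0600
    x: enter (5,2) at t=3.1061
    x: enter (6,2) at t=4.2608 ← occupied
  → r_2 = 4.2608
beam 3: φ=45°, α=15°
  dir = (cos 15°, sin 15°) = (0.9659, 0.2588); from cell (2,4)
  next x-line at t=0.7143, next y-line at t=1.8159; Δt_x=1.0353, Δt_y=3.8637
    x: enter (3,4) at t=0.7143
    x: enter (4,4) at t=1.7496
    y: enter (4,5) at t=1.8159
    x: enter (5,5) at t=2.7849
    x: enter (6,5) at t=3.8202 ← occupied
  → r_3 = 3.8202

ranges = [3.6545, 4.2608, 3.8202]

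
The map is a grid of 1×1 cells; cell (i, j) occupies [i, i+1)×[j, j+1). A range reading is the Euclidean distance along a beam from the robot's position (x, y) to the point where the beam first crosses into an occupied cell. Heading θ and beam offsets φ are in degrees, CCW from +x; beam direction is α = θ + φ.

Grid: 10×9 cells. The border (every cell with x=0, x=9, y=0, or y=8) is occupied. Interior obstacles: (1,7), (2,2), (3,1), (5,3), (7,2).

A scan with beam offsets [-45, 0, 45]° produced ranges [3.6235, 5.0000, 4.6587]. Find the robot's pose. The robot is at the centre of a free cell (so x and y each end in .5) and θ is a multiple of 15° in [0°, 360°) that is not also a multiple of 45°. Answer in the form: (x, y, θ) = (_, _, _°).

Candidates: 51 free-cell centres × 16 headings = 816 poses. Raycast each; keep the one whose scan matches to 4 dp.
  (4.5, 3.5, 345°): beam 1 = 2.8868 ≠ 3.6235 ✗
  (6.5, 6.5, 75°): beam 1 = 2.8868 ≠ 3.6235 ✗
  (4.5, 2.5, 30°): beam 1 = 4.6587 ≠ 3.6235 ✗
  (8.5, 4.5, 195°): beam 1 = 7.0000 ≠ 3.6235 ✗
  …
  (5.5, 4.5, 150°): r_1=3.6235, r_2=5.0000, r_3=4.6587 — all match ✓
Unique over the lattice → pose = (5.5, 4.5, 150°).

(x, y, θ) = (5.5, 4.5, 150°)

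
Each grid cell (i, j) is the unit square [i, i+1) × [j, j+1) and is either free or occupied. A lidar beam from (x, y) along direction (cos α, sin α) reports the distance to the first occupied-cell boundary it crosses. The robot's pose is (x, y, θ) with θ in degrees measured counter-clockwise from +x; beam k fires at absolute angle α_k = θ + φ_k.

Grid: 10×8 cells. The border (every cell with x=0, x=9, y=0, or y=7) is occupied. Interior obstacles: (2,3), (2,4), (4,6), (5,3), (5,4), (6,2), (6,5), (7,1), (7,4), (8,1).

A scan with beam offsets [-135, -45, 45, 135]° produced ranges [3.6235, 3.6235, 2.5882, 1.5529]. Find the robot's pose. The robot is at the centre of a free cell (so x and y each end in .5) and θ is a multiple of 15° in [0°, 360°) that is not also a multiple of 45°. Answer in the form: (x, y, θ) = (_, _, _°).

(x, y, θ) = (3.5, 2.5, 120°)

The pose lattice has 38·16 = 608 candidates. Test each by forward raycasting.
  (3.5, 4.5, 285°): beam 1 = 0.5774 ≠ 3.6235 ✗
  (3.5, 6.5, 255°): beam 1 = 0.5774 ≠ 3.6235 ✗
  (5.5, 1.5, 345°): beam 1 = 1.0000 ≠ 3.6235 ✗
  (8.5, 6.5, 285°): beam 1 = 1.0000 ≠ 3.6235 ✗
  (8.5, 4.5, 60°): beam 1 = 1.9319 ≠ 3.6235 ✗
  …
  (3.5, 2.5, 120°): r_1=3.6235, r_2=3.6235, r_3=2.5882, r_4=1.5529 — all match ✓
Unique over the lattice → pose = (3.5, 2.5, 120°).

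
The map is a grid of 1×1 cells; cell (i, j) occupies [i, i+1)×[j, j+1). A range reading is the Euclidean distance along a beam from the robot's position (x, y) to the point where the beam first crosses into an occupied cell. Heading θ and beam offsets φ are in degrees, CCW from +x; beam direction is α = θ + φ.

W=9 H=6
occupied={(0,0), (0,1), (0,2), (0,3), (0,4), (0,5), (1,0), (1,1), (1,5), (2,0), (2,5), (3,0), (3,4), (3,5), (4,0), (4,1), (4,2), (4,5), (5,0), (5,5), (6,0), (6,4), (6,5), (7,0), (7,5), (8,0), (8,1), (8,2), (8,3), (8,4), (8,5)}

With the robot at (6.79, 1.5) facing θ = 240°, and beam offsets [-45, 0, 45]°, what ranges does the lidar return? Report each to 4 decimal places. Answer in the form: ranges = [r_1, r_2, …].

beam 1: φ=-45°, α=195°
  direction (-0.9659, -0.2588); cell (6,1); t to first gridline: x 0.8179, y 1.9319 (then +1.0353 / +3.8637)
    (5,1) via x @ 0.8179
    (4,1) via x @ 1.8531  # hit
  → r_1 = 1.8531
beam 2: φ=0°, α=240°
  direction (-0.5000, -0.8660); cell (6,1); t to first gridline: x 1.5800, y 0.5774 (then +2.0000 / +1.1547)
    (6,0) via y @ 0.5774  # hit
  → r_2 = 0.5774
beam 3: φ=45°, α=285°
  direction (0.2588, -0.9659); cell (6,1); t to first gridline: x 0.8114, y 0.5176 (then +3.8637 / +1.0353)
    (6,0) via y @ 0.5176  # hit
  → r_3 = 0.5176

ranges = [1.8531, 0.5774, 0.5176]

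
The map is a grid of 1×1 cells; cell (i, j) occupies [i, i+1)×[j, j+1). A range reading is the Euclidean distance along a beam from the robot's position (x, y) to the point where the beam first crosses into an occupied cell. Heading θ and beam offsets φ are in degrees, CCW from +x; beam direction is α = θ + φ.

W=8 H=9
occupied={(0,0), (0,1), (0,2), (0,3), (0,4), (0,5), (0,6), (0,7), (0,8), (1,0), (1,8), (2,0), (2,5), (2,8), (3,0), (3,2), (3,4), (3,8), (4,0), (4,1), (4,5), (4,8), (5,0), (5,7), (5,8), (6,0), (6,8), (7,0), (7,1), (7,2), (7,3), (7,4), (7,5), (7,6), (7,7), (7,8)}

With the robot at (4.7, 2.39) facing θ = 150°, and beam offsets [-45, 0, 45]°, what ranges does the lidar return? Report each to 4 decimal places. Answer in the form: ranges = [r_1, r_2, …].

ranges = [2.7021, 0.8083, 0.7247]

beam 1: φ=-45°, α=105°
  direction (-0.2588, 0.9659); cell (4,2); t to first gridline: x 2.7046, y 0.6315 (then +3.8637 / +1.0353)
    (4,3) via y @ 0.6315
    (4,4) via y @ 1.6668
    (4,5) via y @ 2.7021  # hit
  → r_1 = 2.7021
beam 2: φ=0°, α=150°
  direction (-0.8660, 0.5000); cell (4,2); t to first gridline: x 0.8083, y 1.2200 (then +1.1547 / +2.0000)
    (3,2) via x @ 0.8083  # hit
  → r_2 = 0.8083
beam 3: φ=45°, α=195°
  direction (-0.9659, -0.2588); cell (4,2); t to first gridline: x 0.7247, y 1.5068 (then +1.0353 / +3.8637)
    (3,2) via x @ 0.7247  # hit
  → r_3 = 0.7247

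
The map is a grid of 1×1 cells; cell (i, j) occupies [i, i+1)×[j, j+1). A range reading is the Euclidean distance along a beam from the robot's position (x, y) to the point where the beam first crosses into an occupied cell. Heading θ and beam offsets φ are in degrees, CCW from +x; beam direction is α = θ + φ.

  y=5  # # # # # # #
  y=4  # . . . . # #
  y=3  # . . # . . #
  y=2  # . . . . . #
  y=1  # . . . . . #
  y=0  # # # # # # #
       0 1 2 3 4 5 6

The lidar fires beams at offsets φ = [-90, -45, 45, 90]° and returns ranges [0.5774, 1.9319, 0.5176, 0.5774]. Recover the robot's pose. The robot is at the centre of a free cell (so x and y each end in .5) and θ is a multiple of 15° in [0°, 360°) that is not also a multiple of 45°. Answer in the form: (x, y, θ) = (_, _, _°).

The pose lattice has 18·16 = 288 candidates. Test each by forward raycasting.
  (2.5, 2.5, 120°): beam 1 = 1.0000 ≠ 0.5774 ✗
  (1.5, 1.5, 255°): beam 1 = 0.5176 ≠ 0.5774 ✗
  (3.5, 2.5, 195°): beam 1 = 0.5176 ≠ 0.5774 ✗
  (5.5, 3.5, 210°): beam 2 = 1.5529 ≠ 1.9319 ✗
  …
  (3.5, 4.5, 210°): r_1=0.5774, r_2=1.9319, r_3=0.5176, r_4=0.5774 — all match ✓
No second candidate reproduces the full scan.

(x, y, θ) = (3.5, 4.5, 210°)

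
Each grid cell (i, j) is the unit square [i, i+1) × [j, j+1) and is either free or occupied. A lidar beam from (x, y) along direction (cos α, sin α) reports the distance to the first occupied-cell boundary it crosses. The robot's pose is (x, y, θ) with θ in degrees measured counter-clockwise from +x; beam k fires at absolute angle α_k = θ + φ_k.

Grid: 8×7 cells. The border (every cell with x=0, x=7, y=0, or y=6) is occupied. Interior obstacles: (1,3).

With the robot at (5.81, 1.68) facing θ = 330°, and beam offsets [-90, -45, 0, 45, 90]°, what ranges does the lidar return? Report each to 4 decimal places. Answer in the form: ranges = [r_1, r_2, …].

beam 1: φ=-90°, α=240°
  d=(-0.5000,-0.8660)  start (5,1)  tX=1.6200 tY=0.7852  stride 1/|dx|=2.0000 1/|dy|=1.1547
    cross y-line → (5,0), t=0.7852 (wall)
  → r_1 = 0.7852
beam 2: φ=-45°, α=285°
  d=(0.2588,-0.9659)  start (5,1)  tX=0.7341 tY=0.7040  stride 1/|dx|=3.8637 1/|dy|=1.0353
    cross y-line → (5,0), t=0.7040 (wall)
  → r_2 = 0.7040
beam 3: φ=0°, α=330°
  d=(0.8660,-0.5000)  start (5,1)  tX=0.2194 tY=1.3600  stride 1/|dx|=1.1547 1/|dy|=2.0000
    cross x-line → (6,1), t=0.2194
    cross y-line → (6,0), t=1.3600 (wall)
  → r_3 = 1.3600
beam 4: φ=45°, α=15°
  d=(0.9659,0.2588)  start (5,1)  tX=0.1967 tY=1.2364  stride 1/|dx|=1.0353 1/|dy|=3.8637
    cross x-line → (6,1), t=0.1967
    cross x-line → (7,1), t=1.2320 (wall)
  → r_4 = 1.2320
beam 5: φ=90°, α=60°
  d=(0.5000,0.8660)  start (5,1)  tX=0.3800 tY=0.3695  stride 1/|dx|=2.0000 1/|dy|=1.1547
    cross y-line → (5,2), t=0.3695
    cross x-line → (6,2), t=0.3800
    cross y-line → (6,3), t=1.5242
    cross x-line → (7,3), t=2.3800 (wall)
  → r_5 = 2.3800

ranges = [0.7852, 0.7040, 1.3600, 1.2320, 2.3800]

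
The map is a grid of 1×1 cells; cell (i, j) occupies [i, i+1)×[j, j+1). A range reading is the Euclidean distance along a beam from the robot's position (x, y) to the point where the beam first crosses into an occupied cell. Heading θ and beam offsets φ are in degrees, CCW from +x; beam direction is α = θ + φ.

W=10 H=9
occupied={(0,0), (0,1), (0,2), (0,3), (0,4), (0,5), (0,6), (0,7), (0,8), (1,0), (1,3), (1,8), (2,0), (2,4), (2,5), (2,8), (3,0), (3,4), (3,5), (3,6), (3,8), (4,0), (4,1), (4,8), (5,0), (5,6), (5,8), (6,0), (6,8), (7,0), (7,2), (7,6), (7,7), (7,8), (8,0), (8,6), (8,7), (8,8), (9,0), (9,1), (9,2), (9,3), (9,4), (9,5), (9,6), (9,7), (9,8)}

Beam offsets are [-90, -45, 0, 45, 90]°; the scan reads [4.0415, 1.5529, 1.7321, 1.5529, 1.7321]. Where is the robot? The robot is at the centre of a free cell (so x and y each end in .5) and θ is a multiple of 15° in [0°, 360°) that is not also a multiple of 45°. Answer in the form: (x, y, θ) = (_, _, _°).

(x, y, θ) = (7.5, 4.5, 330°)

Enumerate (i+0.5, j+0.5, θ) over the 43 free cells and 16 admissible headings. For each, cast all 5 beams and compare to the given ranges.
  (6.5, 6.5, 300°): beam 1 = 0.5774 ≠ 4.0415 ✗
  (3.5, 3.5, 60°): beam 1 = 5.0000 ≠ 4.0415 ✗
  (6.5, 6.5, 210°): beam 1 = 1.7321 ≠ 4.0415 ✗
  (3.5, 2.5, 255°): beam 1 = 1.9319 ≠ 4.0415 ✗
  …
  (7.5, 4.5, 330°): r_1=4.0415, r_2=1.5529, r_3=1.7321, r_4=1.5529, r_5=1.7321 — all match ✓
No second candidate reproduces the full scan.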